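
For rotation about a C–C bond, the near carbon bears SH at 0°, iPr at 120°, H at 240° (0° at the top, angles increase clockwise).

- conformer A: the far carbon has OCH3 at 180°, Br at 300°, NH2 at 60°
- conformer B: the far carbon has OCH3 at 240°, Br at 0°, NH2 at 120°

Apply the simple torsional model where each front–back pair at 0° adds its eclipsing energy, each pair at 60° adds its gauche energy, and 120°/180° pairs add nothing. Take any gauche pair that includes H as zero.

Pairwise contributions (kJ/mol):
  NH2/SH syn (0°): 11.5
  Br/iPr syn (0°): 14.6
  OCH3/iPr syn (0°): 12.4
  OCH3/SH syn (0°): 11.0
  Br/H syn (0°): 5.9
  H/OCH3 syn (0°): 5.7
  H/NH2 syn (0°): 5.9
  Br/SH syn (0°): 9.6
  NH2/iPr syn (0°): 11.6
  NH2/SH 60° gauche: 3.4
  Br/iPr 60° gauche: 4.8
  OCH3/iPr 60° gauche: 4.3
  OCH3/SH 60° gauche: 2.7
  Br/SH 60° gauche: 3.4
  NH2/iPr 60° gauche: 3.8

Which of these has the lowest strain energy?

A is staggered. SH at 0° is gauche with Br at 300° (3.4); SH at 0° is gauche with NH2 at 60° (3.4); iPr at 120° is gauche with OCH3 at 180° (4.3); iPr at 120° is gauche with NH2 at 60° (3.8). Total 14.9 kJ/mol.
B is eclipsed. SH at 0° is eclipsed with Br at 0° (9.6); iPr at 120° is eclipsed with NH2 at 120° (11.6); H at 240° is eclipsed with OCH3 at 240° (5.7). Total 26.9 kJ/mol.
A has the lowest total (14.9 kJ/mol).

A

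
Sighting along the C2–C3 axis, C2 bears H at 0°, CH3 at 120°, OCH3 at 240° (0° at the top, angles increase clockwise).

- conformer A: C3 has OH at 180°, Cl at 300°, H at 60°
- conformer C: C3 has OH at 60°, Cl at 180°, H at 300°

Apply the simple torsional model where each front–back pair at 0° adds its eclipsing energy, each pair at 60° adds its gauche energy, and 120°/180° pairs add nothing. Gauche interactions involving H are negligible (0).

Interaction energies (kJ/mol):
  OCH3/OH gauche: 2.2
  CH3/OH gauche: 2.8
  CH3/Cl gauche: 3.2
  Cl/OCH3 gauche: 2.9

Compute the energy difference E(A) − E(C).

A is staggered. CH3 at 120° is gauche with OH at 180° (2.8); OCH3 at 240° is gauche with OH at 180° (2.2); OCH3 at 240° is gauche with Cl at 300° (2.9). Total 7.9 kJ/mol.
C is staggered. CH3 at 120° is gauche with OH at 60° (2.8); CH3 at 120° is gauche with Cl at 180° (3.2); OCH3 at 240° is gauche with Cl at 180° (2.9). Total 8.9 kJ/mol.
E(A) − E(C) = 7.9 − 8.9 = -1.0 kJ/mol.

-1.0 kJ/mol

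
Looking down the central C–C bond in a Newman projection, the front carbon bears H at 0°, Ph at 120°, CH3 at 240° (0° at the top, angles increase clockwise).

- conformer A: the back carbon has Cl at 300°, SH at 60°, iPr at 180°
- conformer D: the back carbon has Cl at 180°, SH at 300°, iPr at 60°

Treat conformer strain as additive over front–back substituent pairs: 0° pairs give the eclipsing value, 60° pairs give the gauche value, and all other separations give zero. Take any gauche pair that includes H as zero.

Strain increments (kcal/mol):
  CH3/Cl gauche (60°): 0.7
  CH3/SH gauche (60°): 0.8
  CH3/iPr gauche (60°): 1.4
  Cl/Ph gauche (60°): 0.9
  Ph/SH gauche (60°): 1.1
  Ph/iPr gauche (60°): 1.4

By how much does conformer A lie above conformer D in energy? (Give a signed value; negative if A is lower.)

+0.8 kcal/mol

A is staggered. Ph at 120° is gauche with SH at 60° (1.1); Ph at 120° is gauche with iPr at 180° (1.4); CH3 at 240° is gauche with Cl at 300° (0.7); CH3 at 240° is gauche with iPr at 180° (1.4). Total 4.6 kcal/mol.
D is staggered. Ph at 120° is gauche with Cl at 180° (0.9); Ph at 120° is gauche with iPr at 60° (1.4); CH3 at 240° is gauche with Cl at 180° (0.7); CH3 at 240° is gauche with SH at 300° (0.8). Total 3.8 kcal/mol.
E(A) − E(D) = 4.6 − 3.8 = +0.8 kcal/mol.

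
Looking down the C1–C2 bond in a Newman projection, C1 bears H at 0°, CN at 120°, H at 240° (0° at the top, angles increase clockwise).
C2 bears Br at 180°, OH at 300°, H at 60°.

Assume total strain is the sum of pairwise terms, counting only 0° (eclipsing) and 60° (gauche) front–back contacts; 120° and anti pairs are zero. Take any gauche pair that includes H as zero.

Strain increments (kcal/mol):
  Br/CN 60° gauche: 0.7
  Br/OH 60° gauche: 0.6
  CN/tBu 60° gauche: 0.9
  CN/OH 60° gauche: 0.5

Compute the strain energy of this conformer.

This conformer is staggered. CN at 120° is gauche with Br at 180° (0.7). Total 0.7 kcal/mol.

0.7 kcal/mol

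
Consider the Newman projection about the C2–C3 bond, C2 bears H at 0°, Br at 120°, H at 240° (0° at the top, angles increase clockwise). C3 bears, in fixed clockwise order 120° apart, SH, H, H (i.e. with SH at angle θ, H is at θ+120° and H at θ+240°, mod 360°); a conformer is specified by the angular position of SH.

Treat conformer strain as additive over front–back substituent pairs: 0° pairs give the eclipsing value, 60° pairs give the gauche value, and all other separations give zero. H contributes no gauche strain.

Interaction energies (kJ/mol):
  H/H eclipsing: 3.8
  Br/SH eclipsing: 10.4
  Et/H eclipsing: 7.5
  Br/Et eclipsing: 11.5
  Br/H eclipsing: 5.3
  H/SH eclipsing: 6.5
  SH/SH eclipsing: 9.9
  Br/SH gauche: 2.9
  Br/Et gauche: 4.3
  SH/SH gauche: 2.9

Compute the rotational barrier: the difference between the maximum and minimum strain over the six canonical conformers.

SH at 0° is eclipsed. H at 0° is eclipsed with SH at 0° (6.5); Br at 120° is eclipsed with H at 120° (5.3); H at 240° is eclipsed with H at 240° (3.8). Total 15.6 kJ/mol.
SH at 60° is staggered. Br at 120° is gauche with SH at 60° (2.9). Total 2.9 kJ/mol.
SH at 120° is eclipsed. H at 0° is eclipsed with H at 0° (3.8); Br at 120° is eclipsed with SH at 120° (10.4); H at 240° is eclipsed with H at 240° (3.8). Total 18.0 kJ/mol.
SH at 180° is staggered. Br at 120° is gauche with SH at 180° (2.9). Total 2.9 kJ/mol.
SH at 240° is eclipsed. H at 0° is eclipsed with H at 0° (3.8); Br at 120° is eclipsed with H at 120° (5.3); H at 240° is eclipsed with SH at 240° (6.5). Total 15.6 kJ/mol.
SH at 300° (staggered): no non-H gauche contacts → 0.0 kJ/mol.
Max at 120° (18.0 kJ/mol), min at 300° (0.0 kJ/mol); barrier = 18.0 kJ/mol.

18.0 kJ/mol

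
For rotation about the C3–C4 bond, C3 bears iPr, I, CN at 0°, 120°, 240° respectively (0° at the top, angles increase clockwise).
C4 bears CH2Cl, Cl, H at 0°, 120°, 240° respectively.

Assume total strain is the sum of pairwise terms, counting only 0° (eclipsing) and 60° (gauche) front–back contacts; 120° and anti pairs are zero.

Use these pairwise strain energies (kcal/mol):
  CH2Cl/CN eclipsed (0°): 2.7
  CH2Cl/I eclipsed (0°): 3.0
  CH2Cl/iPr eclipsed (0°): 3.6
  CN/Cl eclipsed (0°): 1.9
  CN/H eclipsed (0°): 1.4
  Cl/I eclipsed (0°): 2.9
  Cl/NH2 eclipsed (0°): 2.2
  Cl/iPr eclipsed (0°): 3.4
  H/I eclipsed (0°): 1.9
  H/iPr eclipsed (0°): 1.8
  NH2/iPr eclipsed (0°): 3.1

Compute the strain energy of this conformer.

This conformer (eclipsed): iPr–CH2Cl eclipsed, I–Cl eclipsed, CN–H eclipsed; 3.6 + 2.9 + 1.4 = 7.9 kcal/mol.

7.9 kcal/mol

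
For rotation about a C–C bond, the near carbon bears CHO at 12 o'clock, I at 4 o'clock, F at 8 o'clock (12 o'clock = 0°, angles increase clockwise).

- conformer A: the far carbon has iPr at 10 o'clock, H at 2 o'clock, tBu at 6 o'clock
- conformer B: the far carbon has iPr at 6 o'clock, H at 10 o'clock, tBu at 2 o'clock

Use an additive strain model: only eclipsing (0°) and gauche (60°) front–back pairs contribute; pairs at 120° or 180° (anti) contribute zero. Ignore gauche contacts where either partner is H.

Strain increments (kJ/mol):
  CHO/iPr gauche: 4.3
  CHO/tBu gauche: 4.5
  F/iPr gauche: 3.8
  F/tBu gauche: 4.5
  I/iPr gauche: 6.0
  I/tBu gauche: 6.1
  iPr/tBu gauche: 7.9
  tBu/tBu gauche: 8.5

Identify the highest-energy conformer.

B

A (staggered): CHO–iPr gauche, I–tBu gauche, F–iPr gauche, F–tBu gauche; 4.3 + 6.1 + 3.8 + 4.5 = 18.7 kJ/mol.
B (staggered): CHO–tBu gauche, I–iPr gauche, I–tBu gauche, F–iPr gauche; 4.5 + 6.0 + 6.1 + 3.8 = 20.4 kJ/mol.
B has the highest total (20.4 kJ/mol).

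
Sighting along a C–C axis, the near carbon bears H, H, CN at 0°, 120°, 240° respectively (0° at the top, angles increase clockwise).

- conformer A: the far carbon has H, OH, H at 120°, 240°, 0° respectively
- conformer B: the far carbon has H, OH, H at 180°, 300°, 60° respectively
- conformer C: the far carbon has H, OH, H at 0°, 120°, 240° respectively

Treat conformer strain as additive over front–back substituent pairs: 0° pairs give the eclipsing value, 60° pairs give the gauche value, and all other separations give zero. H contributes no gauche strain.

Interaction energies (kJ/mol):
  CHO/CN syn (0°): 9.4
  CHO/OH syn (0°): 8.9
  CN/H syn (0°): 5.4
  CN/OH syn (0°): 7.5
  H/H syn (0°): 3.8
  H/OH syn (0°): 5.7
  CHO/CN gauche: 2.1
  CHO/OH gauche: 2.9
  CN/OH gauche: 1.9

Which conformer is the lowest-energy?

A (eclipsed): H(0°)/H(0°) eclipsed 3.8; H(120°)/H(120°) eclipsed 3.8; CN(240°)/OH(240°) eclipsed 7.5 → 15.1 kJ/mol.
B (staggered): CN(240°)/OH(300°) gauche 1.9 → 1.9 kJ/mol.
C (eclipsed): H(0°)/H(0°) eclipsed 3.8; H(120°)/OH(120°) eclipsed 5.7; CN(240°)/H(240°) eclipsed 5.4 → 14.9 kJ/mol.
B has the lowest total (1.9 kJ/mol).

B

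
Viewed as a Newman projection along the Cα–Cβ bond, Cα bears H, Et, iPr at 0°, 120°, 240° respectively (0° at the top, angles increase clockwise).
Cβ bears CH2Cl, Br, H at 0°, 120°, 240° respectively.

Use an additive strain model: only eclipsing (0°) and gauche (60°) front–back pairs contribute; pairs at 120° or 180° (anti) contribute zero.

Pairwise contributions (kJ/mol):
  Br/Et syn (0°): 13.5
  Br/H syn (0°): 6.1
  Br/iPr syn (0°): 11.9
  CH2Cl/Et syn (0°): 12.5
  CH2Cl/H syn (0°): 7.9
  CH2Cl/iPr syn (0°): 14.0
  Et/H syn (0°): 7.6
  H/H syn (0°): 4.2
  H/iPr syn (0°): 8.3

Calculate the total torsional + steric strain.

29.7 kJ/mol

This conformer (eclipsed): H(0°)/CH2Cl(0°) eclipsed 7.9; Et(120°)/Br(120°) eclipsed 13.5; iPr(240°)/H(240°) eclipsed 8.3 → 29.7 kJ/mol.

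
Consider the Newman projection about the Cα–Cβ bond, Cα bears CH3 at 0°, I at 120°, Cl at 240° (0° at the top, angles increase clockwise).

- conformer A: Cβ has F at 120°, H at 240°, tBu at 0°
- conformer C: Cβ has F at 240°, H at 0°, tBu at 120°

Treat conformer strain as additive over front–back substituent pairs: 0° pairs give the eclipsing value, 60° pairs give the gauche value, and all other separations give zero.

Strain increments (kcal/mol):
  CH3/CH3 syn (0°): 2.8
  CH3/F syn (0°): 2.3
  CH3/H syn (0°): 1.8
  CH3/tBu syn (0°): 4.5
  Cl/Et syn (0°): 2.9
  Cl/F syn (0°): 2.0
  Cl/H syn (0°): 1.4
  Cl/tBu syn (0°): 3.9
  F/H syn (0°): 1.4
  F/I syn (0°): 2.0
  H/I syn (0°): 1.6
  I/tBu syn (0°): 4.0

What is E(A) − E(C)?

A is eclipsed. CH3 at 0° is eclipsed with tBu at 0° (4.5); I at 120° is eclipsed with F at 120° (2.0); Cl at 240° is eclipsed with H at 240° (1.4). Total 7.9 kcal/mol.
C is eclipsed. CH3 at 0° is eclipsed with H at 0° (1.8); I at 120° is eclipsed with tBu at 120° (4.0); Cl at 240° is eclipsed with F at 240° (2.0). Total 7.8 kcal/mol.
E(A) − E(C) = 7.9 − 7.8 = +0.1 kcal/mol.

+0.1 kcal/mol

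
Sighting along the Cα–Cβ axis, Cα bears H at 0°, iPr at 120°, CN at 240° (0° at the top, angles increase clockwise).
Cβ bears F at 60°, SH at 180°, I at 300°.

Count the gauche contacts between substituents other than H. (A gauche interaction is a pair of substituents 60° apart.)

4

Non-H gauche pairs: iPr(120°)/F(60°); iPr(120°)/SH(180°); CN(240°)/SH(180°); CN(240°)/I(300°) — 4 interactions.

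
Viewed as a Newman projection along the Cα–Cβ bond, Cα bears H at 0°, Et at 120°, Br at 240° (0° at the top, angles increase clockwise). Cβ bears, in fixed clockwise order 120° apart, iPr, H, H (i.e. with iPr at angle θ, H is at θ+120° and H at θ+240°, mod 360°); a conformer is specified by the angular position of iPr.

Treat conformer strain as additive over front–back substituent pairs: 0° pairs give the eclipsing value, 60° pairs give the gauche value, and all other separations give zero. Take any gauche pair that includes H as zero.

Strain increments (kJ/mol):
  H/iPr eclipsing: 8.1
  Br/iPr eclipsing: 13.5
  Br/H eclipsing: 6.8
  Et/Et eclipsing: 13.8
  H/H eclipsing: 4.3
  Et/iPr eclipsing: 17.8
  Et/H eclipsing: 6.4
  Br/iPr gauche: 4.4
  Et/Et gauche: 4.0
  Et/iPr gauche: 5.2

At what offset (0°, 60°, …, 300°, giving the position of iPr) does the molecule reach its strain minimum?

300°

iPr at 0° (eclipsed): H(0°)/iPr(0°) eclipsed 8.1; Et(120°)/H(120°) eclipsed 6.4; Br(240°)/H(240°) eclipsed 6.8 → 21.3 kJ/mol.
iPr at 60° (staggered): Et(120°)/iPr(60°) gauche 5.2 → 5.2 kJ/mol.
iPr at 120° (eclipsed): H(0°)/H(0°) eclipsed 4.3; Et(120°)/iPr(120°) eclipsed 17.8; Br(240°)/H(240°) eclipsed 6.8 → 28.9 kJ/mol.
iPr at 180° (staggered): Et(120°)/iPr(180°) gauche 5.2; Br(240°)/iPr(180°) gauche 4.4 → 9.6 kJ/mol.
iPr at 240° (eclipsed): H(0°)/H(0°) eclipsed 4.3; Et(120°)/H(120°) eclipsed 6.4; Br(240°)/iPr(240°) eclipsed 13.5 → 24.2 kJ/mol.
iPr at 300° (staggered): Br(240°)/iPr(300°) gauche 4.4 → 4.4 kJ/mol.
The minimum (4.4 kJ/mol) occurs with iPr at 300°.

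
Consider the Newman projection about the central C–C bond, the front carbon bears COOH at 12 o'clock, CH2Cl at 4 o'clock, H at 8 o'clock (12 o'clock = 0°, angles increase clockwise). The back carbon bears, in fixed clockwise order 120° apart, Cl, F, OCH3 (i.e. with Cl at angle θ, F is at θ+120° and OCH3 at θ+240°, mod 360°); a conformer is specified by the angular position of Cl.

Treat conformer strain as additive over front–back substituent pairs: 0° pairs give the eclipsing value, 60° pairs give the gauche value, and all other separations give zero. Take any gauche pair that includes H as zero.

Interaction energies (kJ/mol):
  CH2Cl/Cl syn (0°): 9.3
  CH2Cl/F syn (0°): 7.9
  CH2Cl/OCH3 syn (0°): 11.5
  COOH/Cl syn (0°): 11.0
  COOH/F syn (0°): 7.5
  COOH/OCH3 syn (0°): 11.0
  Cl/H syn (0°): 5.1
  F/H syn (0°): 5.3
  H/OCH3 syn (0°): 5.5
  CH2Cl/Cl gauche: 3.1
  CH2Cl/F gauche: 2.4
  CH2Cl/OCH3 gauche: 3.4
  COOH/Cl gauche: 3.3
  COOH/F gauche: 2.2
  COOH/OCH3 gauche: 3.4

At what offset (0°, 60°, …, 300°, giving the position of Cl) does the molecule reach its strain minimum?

300°

Cl at 0° is eclipsed. COOH at 0° is eclipsed with Cl at 0° (11.0); CH2Cl at 120° is eclipsed with F at 120° (7.9); H at 240° is eclipsed with OCH3 at 240° (5.5). Total 24.4 kJ/mol.
Cl at 60° is staggered. COOH at 0° is gauche with Cl at 60° (3.3); COOH at 0° is gauche with OCH3 at 300° (3.4); CH2Cl at 120° is gauche with Cl at 60° (3.1); CH2Cl at 120° is gauche with F at 180° (2.4). Total 12.2 kJ/mol.
Cl at 120° is eclipsed. COOH at 0° is eclipsed with OCH3 at 0° (11.0); CH2Cl at 120° is eclipsed with Cl at 120° (9.3); H at 240° is eclipsed with F at 240° (5.3). Total 25.6 kJ/mol.
Cl at 180° is staggered. COOH at 0° is gauche with F at 300° (2.2); COOH at 0° is gauche with OCH3 at 60° (3.4); CH2Cl at 120° is gauche with Cl at 180° (3.1); CH2Cl at 120° is gauche with OCH3 at 60° (3.4). Total 12.1 kJ/mol.
Cl at 240° is eclipsed. COOH at 0° is eclipsed with F at 0° (7.5); CH2Cl at 120° is eclipsed with OCH3 at 120° (11.5); H at 240° is eclipsed with Cl at 240° (5.1). Total 24.1 kJ/mol.
Cl at 300° is staggered. COOH at 0° is gauche with Cl at 300° (3.3); COOH at 0° is gauche with F at 60° (2.2); CH2Cl at 120° is gauche with F at 60° (2.4); CH2Cl at 120° is gauche with OCH3 at 180° (3.4). Total 11.3 kJ/mol.
The minimum (11.3 kJ/mol) occurs with Cl at 300°.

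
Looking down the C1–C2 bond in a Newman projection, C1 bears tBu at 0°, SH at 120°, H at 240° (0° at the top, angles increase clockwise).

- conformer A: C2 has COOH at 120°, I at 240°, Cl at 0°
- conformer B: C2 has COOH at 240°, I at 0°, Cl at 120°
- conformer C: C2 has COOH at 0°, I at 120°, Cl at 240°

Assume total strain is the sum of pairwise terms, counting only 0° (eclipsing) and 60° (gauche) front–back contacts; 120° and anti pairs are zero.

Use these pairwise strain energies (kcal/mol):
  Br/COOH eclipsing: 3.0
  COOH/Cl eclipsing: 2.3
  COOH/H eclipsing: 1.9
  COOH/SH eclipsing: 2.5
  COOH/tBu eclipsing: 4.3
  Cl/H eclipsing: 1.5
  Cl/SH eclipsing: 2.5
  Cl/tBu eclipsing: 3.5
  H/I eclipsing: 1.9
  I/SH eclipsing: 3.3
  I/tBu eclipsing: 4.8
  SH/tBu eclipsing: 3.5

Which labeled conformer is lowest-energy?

A

A is eclipsed. tBu at 0° is eclipsed with Cl at 0° (3.5); SH at 120° is eclipsed with COOH at 120° (2.5); H at 240° is eclipsed with I at 240° (1.9). Total 7.9 kcal/mol.
B is eclipsed. tBu at 0° is eclipsed with I at 0° (4.8); SH at 120° is eclipsed with Cl at 120° (2.5); H at 240° is eclipsed with COOH at 240° (1.9). Total 9.2 kcal/mol.
C is eclipsed. tBu at 0° is eclipsed with COOH at 0° (4.3); SH at 120° is eclipsed with I at 120° (3.3); H at 240° is eclipsed with Cl at 240° (1.5). Total 9.1 kcal/mol.
A has the lowest total (7.9 kcal/mol).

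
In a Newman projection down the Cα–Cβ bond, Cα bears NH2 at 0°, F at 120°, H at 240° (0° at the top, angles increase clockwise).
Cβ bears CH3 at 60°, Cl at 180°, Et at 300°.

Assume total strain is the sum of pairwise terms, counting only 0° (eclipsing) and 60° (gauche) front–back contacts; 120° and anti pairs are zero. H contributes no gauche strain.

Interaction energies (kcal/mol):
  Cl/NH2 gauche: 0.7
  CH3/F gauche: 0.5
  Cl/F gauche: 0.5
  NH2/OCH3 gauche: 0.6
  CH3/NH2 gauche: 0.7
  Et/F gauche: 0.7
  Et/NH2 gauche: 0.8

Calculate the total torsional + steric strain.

2.5 kcal/mol

This conformer (staggered): NH2–CH3 gauche, NH2–Et gauche, F–CH3 gauche, F–Cl gauche; 0.7 + 0.8 + 0.5 + 0.5 = 2.5 kcal/mol.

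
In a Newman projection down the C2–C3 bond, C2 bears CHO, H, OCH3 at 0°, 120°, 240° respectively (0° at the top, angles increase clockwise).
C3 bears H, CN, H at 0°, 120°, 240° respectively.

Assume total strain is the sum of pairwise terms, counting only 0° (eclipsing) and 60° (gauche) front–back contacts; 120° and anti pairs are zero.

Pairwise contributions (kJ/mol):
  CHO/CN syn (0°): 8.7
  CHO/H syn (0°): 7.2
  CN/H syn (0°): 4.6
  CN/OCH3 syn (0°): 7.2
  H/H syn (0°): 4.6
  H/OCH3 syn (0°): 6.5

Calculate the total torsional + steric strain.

18.3 kJ/mol

This conformer (eclipsed): CHO–H eclipsed, H–CN eclipsed, OCH3–H eclipsed; 7.2 + 4.6 + 6.5 = 18.3 kJ/mol.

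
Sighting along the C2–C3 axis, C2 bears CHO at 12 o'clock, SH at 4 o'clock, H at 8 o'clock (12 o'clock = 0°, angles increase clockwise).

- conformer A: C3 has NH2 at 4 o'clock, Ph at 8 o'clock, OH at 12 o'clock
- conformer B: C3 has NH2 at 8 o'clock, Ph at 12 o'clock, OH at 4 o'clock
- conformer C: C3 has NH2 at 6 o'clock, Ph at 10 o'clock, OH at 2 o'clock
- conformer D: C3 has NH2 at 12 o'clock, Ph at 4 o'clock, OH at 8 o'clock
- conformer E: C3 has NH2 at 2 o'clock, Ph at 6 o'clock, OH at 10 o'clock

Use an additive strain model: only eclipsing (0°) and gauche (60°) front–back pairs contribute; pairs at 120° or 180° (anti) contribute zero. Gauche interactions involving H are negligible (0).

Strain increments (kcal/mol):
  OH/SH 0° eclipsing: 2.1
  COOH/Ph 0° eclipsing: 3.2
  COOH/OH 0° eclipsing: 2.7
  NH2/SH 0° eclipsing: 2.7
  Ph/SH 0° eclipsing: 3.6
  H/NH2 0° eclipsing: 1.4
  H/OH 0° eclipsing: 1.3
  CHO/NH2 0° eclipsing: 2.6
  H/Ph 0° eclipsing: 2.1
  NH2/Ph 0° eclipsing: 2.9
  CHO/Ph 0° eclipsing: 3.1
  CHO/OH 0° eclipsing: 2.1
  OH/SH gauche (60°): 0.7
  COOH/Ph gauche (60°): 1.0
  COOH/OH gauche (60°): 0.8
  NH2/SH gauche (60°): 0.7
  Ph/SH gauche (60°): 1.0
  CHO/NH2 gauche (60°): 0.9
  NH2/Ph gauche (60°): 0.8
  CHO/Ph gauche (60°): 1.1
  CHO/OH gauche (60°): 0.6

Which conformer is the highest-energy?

A (eclipsed): CHO–OH eclipsed, SH–NH2 eclipsed, H–Ph eclipsed; 2.1 + 2.7 + 2.1 = 6.9 kcal/mol.
B (eclipsed): CHO–Ph eclipsed, SH–OH eclipsed, H–NH2 eclipsed; 3.1 + 2.1 + 1.4 = 6.6 kcal/mol.
C (staggered): CHO–Ph gauche, CHO–OH gauche, SH–NH2 gauche, SH–OH gauche; 1.1 + 0.6 + 0.7 + 0.7 = 3.1 kcal/mol.
D (eclipsed): CHO–NH2 eclipsed, SH–Ph eclipsed, H–OH eclipsed; 2.6 + 3.6 + 1.3 = 7.5 kcal/mol.
E (staggered): CHO–NH2 gauche, CHO–OH gauche, SH–NH2 gauche, SH–Ph gauche; 0.9 + 0.6 + 0.7 + 1.0 = 3.2 kcal/mol.
D has the highest total (7.5 kcal/mol).

D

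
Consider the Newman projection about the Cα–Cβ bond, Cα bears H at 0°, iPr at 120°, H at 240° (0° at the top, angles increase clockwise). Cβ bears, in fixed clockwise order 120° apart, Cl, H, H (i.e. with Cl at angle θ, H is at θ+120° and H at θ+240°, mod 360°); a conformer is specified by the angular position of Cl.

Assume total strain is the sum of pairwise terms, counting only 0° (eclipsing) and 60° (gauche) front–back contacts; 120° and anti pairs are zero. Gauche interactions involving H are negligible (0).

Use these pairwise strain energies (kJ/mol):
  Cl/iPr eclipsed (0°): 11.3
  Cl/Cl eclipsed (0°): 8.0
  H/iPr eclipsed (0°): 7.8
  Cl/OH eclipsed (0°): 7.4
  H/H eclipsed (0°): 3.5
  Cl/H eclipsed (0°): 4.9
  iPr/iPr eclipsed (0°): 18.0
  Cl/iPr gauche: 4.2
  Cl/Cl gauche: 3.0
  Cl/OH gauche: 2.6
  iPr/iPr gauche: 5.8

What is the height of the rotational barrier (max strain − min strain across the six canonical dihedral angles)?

Cl at 0° (eclipsed): H(0°)/Cl(0°) eclipsed 4.9; iPr(120°)/H(120°) eclipsed 7.8; H(240°)/H(240°) eclipsed 3.5 → 16.2 kJ/mol.
Cl at 60° (staggered): iPr(120°)/Cl(60°) gauche 4.2 → 4.2 kJ/mol.
Cl at 120° (eclipsed): H(0°)/H(0°) eclipsed 3.5; iPr(120°)/Cl(120°) eclipsed 11.3; H(240°)/H(240°) eclipsed 3.5 → 18.3 kJ/mol.
Cl at 180° (staggered): iPr(120°)/Cl(180°) gauche 4.2 → 4.2 kJ/mol.
Cl at 240° (eclipsed): H(0°)/H(0°) eclipsed 3.5; iPr(120°)/H(120°) eclipsed 7.8; H(240°)/Cl(240°) eclipsed 4.9 → 16.2 kJ/mol.
Cl at 300° (staggered): no non-H gauche contacts → 0.0 kJ/mol.
Max at 120° (18.3 kJ/mol), min at 300° (0.0 kJ/mol); barrier = 18.3 kJ/mol.

18.3 kJ/mol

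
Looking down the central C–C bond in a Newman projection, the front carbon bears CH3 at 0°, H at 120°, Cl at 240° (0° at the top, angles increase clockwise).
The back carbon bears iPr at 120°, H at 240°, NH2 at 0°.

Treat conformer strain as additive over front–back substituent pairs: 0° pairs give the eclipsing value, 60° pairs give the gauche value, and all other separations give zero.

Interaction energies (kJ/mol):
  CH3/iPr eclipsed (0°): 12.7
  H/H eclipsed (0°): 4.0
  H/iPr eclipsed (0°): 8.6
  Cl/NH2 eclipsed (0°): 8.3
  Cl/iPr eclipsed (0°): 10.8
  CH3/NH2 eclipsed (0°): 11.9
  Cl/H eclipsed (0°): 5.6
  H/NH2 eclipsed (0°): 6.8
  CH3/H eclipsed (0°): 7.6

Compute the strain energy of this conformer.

This conformer (eclipsed): CH3–NH2 eclipsed, H–iPr eclipsed, Cl–H eclipsed; 11.9 + 8.6 + 5.6 = 26.1 kJ/mol.

26.1 kJ/mol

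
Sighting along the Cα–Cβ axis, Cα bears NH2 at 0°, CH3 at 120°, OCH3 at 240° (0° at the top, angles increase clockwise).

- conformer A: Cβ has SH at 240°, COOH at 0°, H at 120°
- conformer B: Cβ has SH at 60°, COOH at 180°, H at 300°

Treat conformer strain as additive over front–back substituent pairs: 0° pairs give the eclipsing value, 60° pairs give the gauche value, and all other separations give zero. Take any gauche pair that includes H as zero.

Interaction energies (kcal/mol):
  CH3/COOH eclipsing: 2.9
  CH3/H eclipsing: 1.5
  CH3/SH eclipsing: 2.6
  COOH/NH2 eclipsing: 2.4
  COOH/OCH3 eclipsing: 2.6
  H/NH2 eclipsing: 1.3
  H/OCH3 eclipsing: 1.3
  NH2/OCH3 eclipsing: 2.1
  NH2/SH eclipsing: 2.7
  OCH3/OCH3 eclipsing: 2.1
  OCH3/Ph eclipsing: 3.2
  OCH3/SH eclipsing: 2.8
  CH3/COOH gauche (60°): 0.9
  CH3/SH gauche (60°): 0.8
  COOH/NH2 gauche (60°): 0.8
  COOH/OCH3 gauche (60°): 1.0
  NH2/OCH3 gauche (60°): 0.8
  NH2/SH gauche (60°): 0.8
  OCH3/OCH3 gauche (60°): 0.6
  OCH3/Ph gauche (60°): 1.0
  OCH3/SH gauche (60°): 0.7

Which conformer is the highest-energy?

A (eclipsed): NH2(0°)/COOH(0°) eclipsed 2.4; CH3(120°)/H(120°) eclipsed 1.5; OCH3(240°)/SH(240°) eclipsed 2.8 → 6.7 kcal/mol.
B (staggered): NH2(0°)/SH(60°) gauche 0.8; CH3(120°)/SH(60°) gauche 0.8; CH3(120°)/COOH(180°) gauche 0.9; OCH3(240°)/COOH(180°) gauche 1.0 → 3.5 kcal/mol.
A has the highest total (6.7 kcal/mol).

A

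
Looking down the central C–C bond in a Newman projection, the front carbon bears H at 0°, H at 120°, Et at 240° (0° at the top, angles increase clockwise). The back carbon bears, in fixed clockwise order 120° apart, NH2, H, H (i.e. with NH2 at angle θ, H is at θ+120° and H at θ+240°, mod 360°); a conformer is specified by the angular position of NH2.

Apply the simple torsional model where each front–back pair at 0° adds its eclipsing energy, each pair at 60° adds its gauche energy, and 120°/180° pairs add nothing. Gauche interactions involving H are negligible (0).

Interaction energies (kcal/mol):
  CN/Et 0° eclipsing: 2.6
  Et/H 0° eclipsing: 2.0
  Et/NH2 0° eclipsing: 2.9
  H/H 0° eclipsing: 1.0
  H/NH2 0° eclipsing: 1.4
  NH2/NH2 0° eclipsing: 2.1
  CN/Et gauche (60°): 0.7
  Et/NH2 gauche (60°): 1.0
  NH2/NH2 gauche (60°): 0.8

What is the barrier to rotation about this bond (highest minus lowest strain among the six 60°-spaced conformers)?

NH2 at 0° (eclipsed): H–NH2 eclipsed, H–H eclipsed, Et–H eclipsed; 1.4 + 1.0 + 2.0 = 4.4 kcal/mol.
NH2 at 60° (staggered): no non-H gauche contacts → 0.0 kcal/mol.
NH2 at 120° (eclipsed): H–H eclipsed, H–NH2 eclipsed, Et–H eclipsed; 1.0 + 1.4 + 2.0 = 4.4 kcal/mol.
NH2 at 180° (staggered): Et–NH2 gauche; 1.0 = 1.0 kcal/mol.
NH2 at 240° (eclipsed): H–H eclipsed, H–H eclipsed, Et–NH2 eclipsed; 1.0 + 1.0 + 2.9 = 4.9 kcal/mol.
NH2 at 300° (staggered): Et–NH2 gauche; 1.0 = 1.0 kcal/mol.
Max at 240° (4.9 kcal/mol), min at 60° (0.0 kcal/mol); barrier = 4.9 kcal/mol.

4.9 kcal/mol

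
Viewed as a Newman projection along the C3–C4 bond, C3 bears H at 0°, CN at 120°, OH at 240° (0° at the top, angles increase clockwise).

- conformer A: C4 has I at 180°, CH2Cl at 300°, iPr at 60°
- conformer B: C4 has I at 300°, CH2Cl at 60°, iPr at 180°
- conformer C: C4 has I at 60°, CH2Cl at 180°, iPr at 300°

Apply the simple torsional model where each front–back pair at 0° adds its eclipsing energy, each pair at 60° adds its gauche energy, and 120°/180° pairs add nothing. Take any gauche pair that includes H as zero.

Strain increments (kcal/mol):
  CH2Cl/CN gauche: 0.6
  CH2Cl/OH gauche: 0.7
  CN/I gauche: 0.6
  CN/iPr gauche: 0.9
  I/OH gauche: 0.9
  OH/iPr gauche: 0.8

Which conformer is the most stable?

C

A (staggered): CN(120°)/I(180°) gauche 0.6; CN(120°)/iPr(60°) gauche 0.9; OH(240°)/I(180°) gauche 0.9; OH(240°)/CH2Cl(300°) gauche 0.7 → 3.1 kcal/mol.
B (staggered): CN(120°)/CH2Cl(60°) gauche 0.6; CN(120°)/iPr(180°) gauche 0.9; OH(240°)/I(300°) gauche 0.9; OH(240°)/iPr(180°) gauche 0.8 → 3.2 kcal/mol.
C (staggered): CN(120°)/I(60°) gauche 0.6; CN(120°)/CH2Cl(180°) gauche 0.6; OH(240°)/CH2Cl(180°) gauche 0.7; OH(240°)/iPr(300°) gauche 0.8 → 2.7 kcal/mol.
C has the lowest total (2.7 kcal/mol).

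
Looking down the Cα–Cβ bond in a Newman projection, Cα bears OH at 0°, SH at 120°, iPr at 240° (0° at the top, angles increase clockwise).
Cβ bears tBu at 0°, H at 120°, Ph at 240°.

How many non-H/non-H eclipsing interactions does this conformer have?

2

Non-H eclipsing pairs: OH(0°)/tBu(0°); iPr(240°)/Ph(240°) — 2 interactions.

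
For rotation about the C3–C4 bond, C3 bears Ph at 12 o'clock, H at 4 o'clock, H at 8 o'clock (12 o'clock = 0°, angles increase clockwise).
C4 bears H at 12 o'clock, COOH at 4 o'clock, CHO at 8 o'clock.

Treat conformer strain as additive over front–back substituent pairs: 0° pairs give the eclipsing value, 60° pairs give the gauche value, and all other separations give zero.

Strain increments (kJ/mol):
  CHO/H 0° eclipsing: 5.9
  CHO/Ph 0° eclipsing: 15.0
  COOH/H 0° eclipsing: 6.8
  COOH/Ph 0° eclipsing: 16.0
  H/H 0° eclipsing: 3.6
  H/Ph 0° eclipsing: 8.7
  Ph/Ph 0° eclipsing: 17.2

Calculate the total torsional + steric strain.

This conformer (eclipsed): Ph(0°)/H(0°) eclipsed 8.7; H(120°)/COOH(120°) eclipsed 6.8; H(240°)/CHO(240°) eclipsed 5.9 → 21.4 kJ/mol.

21.4 kJ/mol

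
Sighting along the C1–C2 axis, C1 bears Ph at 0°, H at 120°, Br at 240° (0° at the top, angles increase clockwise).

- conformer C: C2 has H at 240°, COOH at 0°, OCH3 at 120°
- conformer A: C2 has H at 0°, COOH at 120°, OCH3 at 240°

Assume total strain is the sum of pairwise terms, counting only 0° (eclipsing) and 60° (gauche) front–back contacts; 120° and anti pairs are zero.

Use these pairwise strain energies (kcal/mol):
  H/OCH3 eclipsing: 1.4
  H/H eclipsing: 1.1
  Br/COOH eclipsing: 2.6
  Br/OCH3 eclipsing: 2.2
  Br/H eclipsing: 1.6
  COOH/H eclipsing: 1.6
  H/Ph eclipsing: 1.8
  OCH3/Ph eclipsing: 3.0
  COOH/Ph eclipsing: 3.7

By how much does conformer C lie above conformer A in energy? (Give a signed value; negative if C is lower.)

+1.1 kcal/mol

C (eclipsed): Ph(0°)/COOH(0°) eclipsed 3.7; H(120°)/OCH3(120°) eclipsed 1.4; Br(240°)/H(240°) eclipsed 1.6 → 6.7 kcal/mol.
A (eclipsed): Ph(0°)/H(0°) eclipsed 1.8; H(120°)/COOH(120°) eclipsed 1.6; Br(240°)/OCH3(240°) eclipsed 2.2 → 5.6 kcal/mol.
E(C) − E(A) = 6.7 − 5.6 = +1.1 kcal/mol.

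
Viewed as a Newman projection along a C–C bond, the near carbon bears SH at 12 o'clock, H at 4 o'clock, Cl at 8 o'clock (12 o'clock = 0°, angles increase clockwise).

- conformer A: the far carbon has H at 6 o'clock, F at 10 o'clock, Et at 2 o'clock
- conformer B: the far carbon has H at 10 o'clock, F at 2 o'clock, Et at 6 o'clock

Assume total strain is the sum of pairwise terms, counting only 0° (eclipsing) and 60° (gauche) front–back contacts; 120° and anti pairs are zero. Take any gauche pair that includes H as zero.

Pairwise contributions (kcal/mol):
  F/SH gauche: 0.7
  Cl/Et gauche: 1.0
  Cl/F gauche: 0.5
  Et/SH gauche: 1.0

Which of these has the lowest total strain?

B

A (staggered): SH(0°)/F(300°) gauche 0.7; SH(0°)/Et(60°) gauche 1.0; Cl(240°)/F(300°) gauche 0.5 → 2.2 kcal/mol.
B (staggered): SH(0°)/F(60°) gauche 0.7; Cl(240°)/Et(180°) gauche 1.0 → 1.7 kcal/mol.
B has the lowest total (1.7 kcal/mol).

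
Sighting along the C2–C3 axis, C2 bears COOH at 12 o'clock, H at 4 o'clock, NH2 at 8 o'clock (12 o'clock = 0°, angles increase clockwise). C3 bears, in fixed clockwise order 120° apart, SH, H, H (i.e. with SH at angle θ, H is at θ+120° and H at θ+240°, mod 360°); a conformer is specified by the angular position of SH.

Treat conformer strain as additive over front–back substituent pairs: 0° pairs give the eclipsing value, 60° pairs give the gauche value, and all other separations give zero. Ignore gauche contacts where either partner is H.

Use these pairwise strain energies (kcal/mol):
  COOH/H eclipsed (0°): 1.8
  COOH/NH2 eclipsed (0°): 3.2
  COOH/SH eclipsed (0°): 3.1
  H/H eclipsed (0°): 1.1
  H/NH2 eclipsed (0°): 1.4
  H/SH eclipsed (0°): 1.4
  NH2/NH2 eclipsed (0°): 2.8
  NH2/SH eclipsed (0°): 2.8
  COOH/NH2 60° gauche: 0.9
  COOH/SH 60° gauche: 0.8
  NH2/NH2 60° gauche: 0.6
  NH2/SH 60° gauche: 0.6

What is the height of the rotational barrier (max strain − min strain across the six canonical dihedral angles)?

SH at 0° (eclipsed): COOH(0°)/SH(0°) eclipsed 3.1; H(120°)/H(120°) eclipsed 1.1; NH2(240°)/H(240°) eclipsed 1.4 → 5.6 kcal/mol.
SH at 60° (staggered): COOH(0°)/SH(60°) gauche 0.8 → 0.8 kcal/mol.
SH at 120° (eclipsed): COOH(0°)/H(0°) eclipsed 1.8; H(120°)/SH(120°) eclipsed 1.4; NH2(240°)/H(240°) eclipsed 1.4 → 4.6 kcal/mol.
SH at 180° (staggered): NH2(240°)/SH(180°) gauche 0.6 → 0.6 kcal/mol.
SH at 240° (eclipsed): COOH(0°)/H(0°) eclipsed 1.8; H(120°)/H(120°) eclipsed 1.1; NH2(240°)/SH(240°) eclipsed 2.8 → 5.7 kcal/mol.
SH at 300° (staggered): COOH(0°)/SH(300°) gauche 0.8; NH2(240°)/SH(300°) gauche 0.6 → 1.4 kcal/mol.
Max at 240° (5.7 kcal/mol), min at 180° (0.6 kcal/mol); barrier = 5.1 kcal/mol.

5.1 kcal/mol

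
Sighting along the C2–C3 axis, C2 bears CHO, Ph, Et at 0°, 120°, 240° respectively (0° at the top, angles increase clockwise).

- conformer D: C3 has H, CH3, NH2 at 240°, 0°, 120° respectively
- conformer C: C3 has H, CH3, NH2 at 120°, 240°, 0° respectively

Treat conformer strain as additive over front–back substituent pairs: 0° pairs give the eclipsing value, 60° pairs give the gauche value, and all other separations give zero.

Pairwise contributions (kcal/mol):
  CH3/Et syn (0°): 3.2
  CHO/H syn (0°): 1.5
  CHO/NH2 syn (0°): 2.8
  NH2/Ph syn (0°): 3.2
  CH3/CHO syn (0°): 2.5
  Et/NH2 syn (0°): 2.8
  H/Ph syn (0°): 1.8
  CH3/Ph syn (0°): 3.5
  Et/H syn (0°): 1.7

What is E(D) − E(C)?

D is eclipsed. CHO at 0° is eclipsed with CH3 at 0° (2.5); Ph at 120° is eclipsed with NH2 at 120° (3.2); Et at 240° is eclipsed with H at 240° (1.7). Total 7.4 kcal/mol.
C is eclipsed. CHO at 0° is eclipsed with NH2 at 0° (2.8); Ph at 120° is eclipsed with H at 120° (1.8); Et at 240° is eclipsed with CH3 at 240° (3.2). Total 7.8 kcal/mol.
E(D) − E(C) = 7.4 − 7.8 = -0.4 kcal/mol.

-0.4 kcal/mol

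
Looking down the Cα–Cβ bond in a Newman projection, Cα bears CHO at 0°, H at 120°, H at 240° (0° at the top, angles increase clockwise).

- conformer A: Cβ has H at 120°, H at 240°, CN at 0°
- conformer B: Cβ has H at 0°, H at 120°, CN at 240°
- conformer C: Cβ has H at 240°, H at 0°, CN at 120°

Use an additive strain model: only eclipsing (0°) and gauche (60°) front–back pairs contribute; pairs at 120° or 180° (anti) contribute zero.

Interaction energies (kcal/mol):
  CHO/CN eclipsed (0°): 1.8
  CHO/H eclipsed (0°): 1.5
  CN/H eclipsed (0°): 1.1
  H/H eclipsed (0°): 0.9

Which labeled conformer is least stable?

A

A (eclipsed): CHO(0°)/CN(0°) eclipsed 1.8; H(120°)/H(120°) eclipsed 0.9; H(240°)/H(240°) eclipsed 0.9 → 3.6 kcal/mol.
B (eclipsed): CHO(0°)/H(0°) eclipsed 1.5; H(120°)/H(120°) eclipsed 0.9; H(240°)/CN(240°) eclipsed 1.1 → 3.5 kcal/mol.
C (eclipsed): CHO(0°)/H(0°) eclipsed 1.5; H(120°)/CN(120°) eclipsed 1.1; H(240°)/H(240°) eclipsed 0.9 → 3.5 kcal/mol.
A has the highest total (3.6 kcal/mol).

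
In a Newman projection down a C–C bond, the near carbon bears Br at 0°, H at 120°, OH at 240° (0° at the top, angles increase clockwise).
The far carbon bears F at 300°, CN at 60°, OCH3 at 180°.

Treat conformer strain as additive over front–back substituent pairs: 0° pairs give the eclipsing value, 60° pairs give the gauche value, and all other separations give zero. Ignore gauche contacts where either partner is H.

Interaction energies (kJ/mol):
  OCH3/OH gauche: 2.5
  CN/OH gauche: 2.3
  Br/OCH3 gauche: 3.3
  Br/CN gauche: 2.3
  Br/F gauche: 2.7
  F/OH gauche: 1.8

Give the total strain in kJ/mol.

This conformer (staggered): Br(0°)/F(300°) gauche 2.7; Br(0°)/CN(60°) gauche 2.3; OH(240°)/F(300°) gauche 1.8; OH(240°)/OCH3(180°) gauche 2.5 → 9.3 kJ/mol.

9.3 kJ/mol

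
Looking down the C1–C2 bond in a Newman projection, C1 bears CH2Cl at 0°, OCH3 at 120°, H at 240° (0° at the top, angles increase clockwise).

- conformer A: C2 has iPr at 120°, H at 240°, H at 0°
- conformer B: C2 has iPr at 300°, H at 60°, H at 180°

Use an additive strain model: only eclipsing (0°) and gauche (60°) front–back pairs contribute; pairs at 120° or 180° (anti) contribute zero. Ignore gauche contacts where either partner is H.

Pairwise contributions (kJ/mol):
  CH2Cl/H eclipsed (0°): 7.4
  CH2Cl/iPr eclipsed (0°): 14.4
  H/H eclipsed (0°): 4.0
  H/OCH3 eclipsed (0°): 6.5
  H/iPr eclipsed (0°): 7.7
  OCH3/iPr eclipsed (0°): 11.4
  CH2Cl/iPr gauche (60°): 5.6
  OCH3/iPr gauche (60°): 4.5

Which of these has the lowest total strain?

B

A (eclipsed): CH2Cl–H eclipsed, OCH3–iPr eclipsed, H–H eclipsed; 7.4 + 11.4 + 4.0 = 22.8 kJ/mol.
B (staggered): CH2Cl–iPr gauche; 5.6 = 5.6 kJ/mol.
B has the lowest total (5.6 kJ/mol).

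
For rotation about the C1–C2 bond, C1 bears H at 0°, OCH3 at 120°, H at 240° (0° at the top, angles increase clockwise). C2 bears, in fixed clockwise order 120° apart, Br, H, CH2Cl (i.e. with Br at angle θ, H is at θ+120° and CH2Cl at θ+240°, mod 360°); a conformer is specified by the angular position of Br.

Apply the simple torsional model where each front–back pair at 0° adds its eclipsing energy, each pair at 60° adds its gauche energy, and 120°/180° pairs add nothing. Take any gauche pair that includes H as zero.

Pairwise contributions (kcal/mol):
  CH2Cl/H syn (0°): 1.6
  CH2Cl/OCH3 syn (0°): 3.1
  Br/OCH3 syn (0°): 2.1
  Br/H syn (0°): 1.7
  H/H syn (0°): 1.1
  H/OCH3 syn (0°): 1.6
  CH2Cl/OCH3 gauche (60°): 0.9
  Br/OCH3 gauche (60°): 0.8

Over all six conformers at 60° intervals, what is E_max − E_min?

Br at 0° is eclipsed. H at 0° is eclipsed with Br at 0° (1.7); OCH3 at 120° is eclipsed with H at 120° (1.6); H at 240° is eclipsed with CH2Cl at 240° (1.6). Total 4.9 kcal/mol.
Br at 60° is staggered. OCH3 at 120° is gauche with Br at 60° (0.8). Total 0.8 kcal/mol.
Br at 120° is eclipsed. H at 0° is eclipsed with CH2Cl at 0° (1.6); OCH3 at 120° is eclipsed with Br at 120° (2.1); H at 240° is eclipsed with H at 240° (1.1). Total 4.8 kcal/mol.
Br at 180° is staggered. OCH3 at 120° is gauche with Br at 180° (0.8); OCH3 at 120° is gauche with CH2Cl at 60° (0.9). Total 1.7 kcal/mol.
Br at 240° is eclipsed. H at 0° is eclipsed with H at 0° (1.1); OCH3 at 120° is eclipsed with CH2Cl at 120° (3.1); H at 240° is eclipsed with Br at 240° (1.7). Total 5.9 kcal/mol.
Br at 300° is staggered. OCH3 at 120° is gauche with CH2Cl at 180° (0.9). Total 0.9 kcal/mol.
Max at 240° (5.9 kcal/mol), min at 60° (0.8 kcal/mol); barrier = 5.1 kcal/mol.

5.1 kcal/mol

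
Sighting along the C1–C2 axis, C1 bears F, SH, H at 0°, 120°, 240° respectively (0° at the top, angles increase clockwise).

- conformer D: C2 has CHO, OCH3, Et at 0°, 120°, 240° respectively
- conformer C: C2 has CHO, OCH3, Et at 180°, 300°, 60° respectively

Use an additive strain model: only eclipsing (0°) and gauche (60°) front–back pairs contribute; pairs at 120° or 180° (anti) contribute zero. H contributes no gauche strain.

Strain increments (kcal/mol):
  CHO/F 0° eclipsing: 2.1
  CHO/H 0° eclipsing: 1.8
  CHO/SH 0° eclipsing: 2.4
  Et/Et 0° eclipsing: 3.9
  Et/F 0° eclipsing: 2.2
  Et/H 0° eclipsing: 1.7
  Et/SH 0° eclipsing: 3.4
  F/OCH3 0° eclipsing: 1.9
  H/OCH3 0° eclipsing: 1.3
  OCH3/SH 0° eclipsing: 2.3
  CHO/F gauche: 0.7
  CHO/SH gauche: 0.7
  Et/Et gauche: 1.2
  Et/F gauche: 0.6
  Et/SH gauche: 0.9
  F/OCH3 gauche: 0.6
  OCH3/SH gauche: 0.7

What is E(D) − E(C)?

+3.3 kcal/mol

D is eclipsed. F at 0° is eclipsed with CHO at 0° (2.1); SH at 120° is eclipsed with OCH3 at 120° (2.3); H at 240° is eclipsed with Et at 240° (1.7). Total 6.1 kcal/mol.
C is staggered. F at 0° is gauche with OCH3 at 300° (0.6); F at 0° is gauche with Et at 60° (0.6); SH at 120° is gauche with CHO at 180° (0.7); SH at 120° is gauche with Et at 60° (0.9). Total 2.8 kcal/mol.
E(D) − E(C) = 6.1 − 2.8 = +3.3 kcal/mol.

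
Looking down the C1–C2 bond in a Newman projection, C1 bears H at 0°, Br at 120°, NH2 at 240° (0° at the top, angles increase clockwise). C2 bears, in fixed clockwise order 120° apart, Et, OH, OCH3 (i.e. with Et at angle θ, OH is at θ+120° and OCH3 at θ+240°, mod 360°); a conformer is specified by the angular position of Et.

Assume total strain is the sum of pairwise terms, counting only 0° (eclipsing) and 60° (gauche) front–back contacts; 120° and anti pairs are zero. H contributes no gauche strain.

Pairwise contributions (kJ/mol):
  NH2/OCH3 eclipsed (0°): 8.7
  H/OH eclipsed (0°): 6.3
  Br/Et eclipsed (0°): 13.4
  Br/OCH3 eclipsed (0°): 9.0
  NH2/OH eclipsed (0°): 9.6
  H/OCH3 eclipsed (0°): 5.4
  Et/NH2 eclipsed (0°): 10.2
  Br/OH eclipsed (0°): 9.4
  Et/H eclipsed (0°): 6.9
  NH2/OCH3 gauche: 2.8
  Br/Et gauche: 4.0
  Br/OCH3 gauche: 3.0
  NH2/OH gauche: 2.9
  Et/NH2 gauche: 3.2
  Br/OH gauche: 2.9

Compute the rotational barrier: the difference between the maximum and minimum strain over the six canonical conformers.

Et at 0° (eclipsed): H–Et eclipsed, Br–OH eclipsed, NH2–OCH3 eclipsed; 6.9 + 9.4 + 8.7 = 25.0 kJ/mol.
Et at 60° (staggered): Br–Et gauche, Br–OH gauche, NH2–OH gauche, NH2–OCH3 gauche; 4.0 + 2.9 + 2.9 + 2.8 = 12.6 kJ/mol.
Et at 120° (eclipsed): H–OCH3 eclipsed, Br–Et eclipsed, NH2–OH eclipsed; 5.4 + 13.4 + 9.6 = 28.4 kJ/mol.
Et at 180° (staggered): Br–Et gauche, Br–OCH3 gauche, NH2–Et gauche, NH2–OH gauche; 4.0 + 3.0 + 3.2 + 2.9 = 13.1 kJ/mol.
Et at 240° (eclipsed): H–OH eclipsed, Br–OCH3 eclipsed, NH2–Et eclipsed; 6.3 + 9.0 + 10.2 = 25.5 kJ/mol.
Et at 300° (staggered): Br–OH gauche, Br–OCH3 gauche, NH2–Et gauche, NH2–OCH3 gauche; 2.9 + 3.0 + 3.2 + 2.8 = 11.9 kJ/mol.
Max at 120° (28.4 kJ/mol), min at 300° (11.9 kJ/mol); barrier = 16.5 kJ/mol.

16.5 kJ/mol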